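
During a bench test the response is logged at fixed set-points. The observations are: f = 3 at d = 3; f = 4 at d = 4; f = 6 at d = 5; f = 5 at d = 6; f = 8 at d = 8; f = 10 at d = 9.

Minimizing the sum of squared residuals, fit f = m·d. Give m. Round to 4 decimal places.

m = 1.0346

Sums needed: Σd·d = 231.
Right-hand side: Σd·f = 239.
Hence m = 239 / 231 ≈ 1.03463.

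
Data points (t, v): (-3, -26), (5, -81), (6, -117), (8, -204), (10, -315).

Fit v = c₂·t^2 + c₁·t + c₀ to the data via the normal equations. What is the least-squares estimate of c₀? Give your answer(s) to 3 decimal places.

Compute the Gram sums: Σt^2·t^2 = 16098, Σt^2·t = 1826, Σt^2 = 234, Σt·t = 234, Σt = 26, Σ1 = 5.
Moment sums: Σt^2·v = -51027, Σt·v = -5811, Σv = -743.
Normal equations: [[16098, 1826, 234]; [1826, 234, 26]; [234, 26, 5]]·[c₂, c₁, c₀]ᵀ = [-51027, -5811, -743]ᵀ.
Solving the 3×3 system (Gaussian elimination) gives c₂ = -262249/85862, c₁ = -37680/42931, c₀ = -6712/6133.

c₀ = -1.094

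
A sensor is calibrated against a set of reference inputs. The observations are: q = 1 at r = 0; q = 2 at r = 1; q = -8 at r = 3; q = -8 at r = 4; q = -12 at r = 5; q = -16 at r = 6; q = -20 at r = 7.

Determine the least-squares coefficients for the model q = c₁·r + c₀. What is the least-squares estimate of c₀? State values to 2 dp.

The normal equations are: 136·c₁ + 26·c₀ = -350;  26·c₁ + 7·c₀ = -61.
det = 136·7 − 26² = 276.
c₁ = ((-350)·7 − 26·(-61))/276 = -72/23; c₀ = (136·(-61) − 26·(-350))/276 = 67/23.

c₀ = 2.91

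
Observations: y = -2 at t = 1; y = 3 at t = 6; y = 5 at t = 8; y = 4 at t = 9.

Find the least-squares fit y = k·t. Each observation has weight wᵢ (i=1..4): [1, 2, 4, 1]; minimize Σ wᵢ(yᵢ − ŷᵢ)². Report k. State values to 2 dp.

Forming AᵀWA = [[410]] and AᵀWy = [230]ᵀ gives AᵀWA·[k]ᵀ = AᵀWy.
Hence k = 230 / 410 ≈ 0.560976.

k = 0.56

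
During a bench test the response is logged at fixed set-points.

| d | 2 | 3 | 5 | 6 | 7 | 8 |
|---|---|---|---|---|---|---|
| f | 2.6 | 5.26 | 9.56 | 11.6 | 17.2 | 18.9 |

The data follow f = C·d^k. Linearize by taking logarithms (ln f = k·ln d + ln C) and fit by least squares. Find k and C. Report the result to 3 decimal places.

Linearized form: ln f = k·ln d + ln C. From the 6 transformed points,
AᵀA = [[15.5987, 9.2183]; [9.2183, 6]], rhs = [22.1590, 13.1083]ᵀ  (here Σln d = 9.2183, Σ(ln d)² = 15.5987, Σln f = 13.1083, Σln d·ln f = 22.1590).
Slope k = (n·Σln d·ln f − Σln d·Σln f)/(n·Σ(ln d)² − (Σln d)²) = (6·22.1590 − 9.2183·13.1083)/8.6152 = 1.40651; ln C = (Σln f − k·Σln d)/n = 0.02378, so C = exp(0.02378) = 1.02407.

k = 1.407, C = 1.024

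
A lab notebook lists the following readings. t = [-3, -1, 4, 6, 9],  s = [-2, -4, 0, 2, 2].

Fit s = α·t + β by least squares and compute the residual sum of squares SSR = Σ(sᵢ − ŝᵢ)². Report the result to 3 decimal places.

Sums needed: Σt·t = 143, Σt = 15, Σ1 = 5.
Right-hand side: Σt·s = 40, Σs = -2.
So AᵀA·[α, β]ᵀ = Aᵀs: [[143, 15]; [15, 5]]·[α, β]ᵀ = [40, -2]ᵀ.
Δ = 143·5 − 15² = 490.
α = (40·5 − 15·(-2))/490 = 23/49; β = (143·(-2) − 15·40)/490 = -443/245.
Residuals: 298/245, -422/245, -17/245, 243/245, -102/245; SSR = 1374/245.

SSR = 5.608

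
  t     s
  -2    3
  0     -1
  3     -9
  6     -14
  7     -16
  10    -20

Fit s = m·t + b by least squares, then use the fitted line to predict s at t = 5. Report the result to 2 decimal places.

ŝ = -11.47

Compute the Gram sums: Σt·t = 198, Σt = 24, Σ1 = 6.
And Σt·s = -429, Σs = -57.
MᵀM·[m, b]ᵀ = Mᵀs becomes [[198, 24]; [24, 6]]·[m, b]ᵀ = [-429, -57]ᵀ.
Eliminating b: 6·(row 1) − 24·(row 2) gives 612·m = 6·(-429) − 24·(-57) = -1206, so m = -67/34.
Then b = ((-57) − 24·(-67/34))/6 = -55/34.
At t = 5: ŝ = (-67/34)·(5) + (-55/34)·(1) = -195/17.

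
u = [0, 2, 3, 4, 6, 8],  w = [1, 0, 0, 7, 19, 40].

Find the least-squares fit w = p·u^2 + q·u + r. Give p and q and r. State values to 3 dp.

Sums needed: Σu^2·u^2 = 5745, Σu^2·u = 827, Σu^2 = 129, Σu·u = 129, Σu = 23, Σ1 = 6.
Moment sums: Σu^2·w = 3356, Σu·w = 462, Σw = 67.
Normal equations: [[5745, 827, 129]; [827, 129, 23]; [129, 23, 6]]·[p, q, r]ᵀ = [3356, 462, 67]ᵀ.
Solving the 3×3 system (Gaussian elimination) gives p = 857/924, q = -3893/1540, r = 1058/1155.

p = 0.927, q = -2.528, r = 0.916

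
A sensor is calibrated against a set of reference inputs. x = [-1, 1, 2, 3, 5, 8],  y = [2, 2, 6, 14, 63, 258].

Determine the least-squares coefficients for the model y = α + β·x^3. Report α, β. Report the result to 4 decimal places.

AᵀA·[α, β]ᵀ = Aᵀy reads: 6·α + 672·β = 345;  672·α + 278564·β = 140397.
Eliminating β: 278564·(row 1) − 672·(row 2) gives 1219800·α = 278564·345 − 672·140397 = 1757796, so α = 1369/950.
Then β = (140397 − 672·(1369/950))/278564 = 951/1900.

α = 1.4411, β = 0.5005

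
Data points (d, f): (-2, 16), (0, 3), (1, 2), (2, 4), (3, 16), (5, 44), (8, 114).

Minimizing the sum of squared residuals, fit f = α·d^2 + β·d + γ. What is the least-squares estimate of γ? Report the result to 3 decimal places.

Entries of AᵀA: Σd^2·d^2 = 4835, Σd^2·d = 665, Σd^2 = 107, Σd·d = 107, Σd = 17, Σ1 = 7.
Right-hand side: Σd^2·f = 8622, Σd·f = 1158, Σf = 199.
So AᵀA·[α, β, γ]ᵀ = Aᵀf: [[4835, 665, 107]; [665, 107, 17]; [107, 17, 7]]·[α, β, γ]ᵀ = [8622, 1158, 199]ᵀ.
Solving the 3×3 system (Gaussian elimination) gives α = 83/41, β = -363/164, γ = 469/164.

γ = 2.860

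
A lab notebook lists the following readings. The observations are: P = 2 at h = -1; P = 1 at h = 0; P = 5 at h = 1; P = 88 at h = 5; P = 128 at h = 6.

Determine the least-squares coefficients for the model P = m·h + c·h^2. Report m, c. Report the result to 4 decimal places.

The normal system MᵀM·[m, c]ᵀ = MᵀP is [[63, 341]; [341, 1923]]·[m, c]ᵀ = [1211, 6815]ᵀ.
det = 63·1923 − 341² = 4868.
m = (1211·1923 − 341·6815)/4868 = 2419/2434; c = (63·6815 − 341·1211)/4868 = 8197/2434.

m = 0.9938, c = 3.3677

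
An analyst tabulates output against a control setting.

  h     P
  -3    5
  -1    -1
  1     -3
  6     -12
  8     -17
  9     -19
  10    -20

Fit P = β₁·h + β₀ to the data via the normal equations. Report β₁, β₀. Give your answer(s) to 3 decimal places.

β₁ = -1.890, β₀ = -1.472

Entries of MᵀM: Σh·h = 292, Σh = 30, Σ1 = 7.
Right-hand side: Σh·P = -596, ΣP = -67.
MᵀM·[β₁, β₀]ᵀ = MᵀP becomes [[292, 30]; [30, 7]]·[β₁, β₀]ᵀ = [-596, -67]ᵀ.
Determinant 292·7 − 30² = 1144.
β₁ = ((-596)·7 − 30·(-67))/1144 = -1081/572; β₀ = (292·(-67) − 30·(-596))/1144 = -421/286.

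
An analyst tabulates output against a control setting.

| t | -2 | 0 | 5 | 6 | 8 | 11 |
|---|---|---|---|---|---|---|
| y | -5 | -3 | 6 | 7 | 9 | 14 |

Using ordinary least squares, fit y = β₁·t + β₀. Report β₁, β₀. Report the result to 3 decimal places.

Sums needed: Σt·t = 250, Σt = 28, Σ1 = 6.
Right-hand side: Σt·y = 308, Σy = 28.
Δ = 250·6 − 28² = 716.
β₁ = (308·6 − 28·28)/716 = 266/179; β₀ = (250·28 − 28·308)/716 = -406/179.

β₁ = 1.486, β₀ = -2.268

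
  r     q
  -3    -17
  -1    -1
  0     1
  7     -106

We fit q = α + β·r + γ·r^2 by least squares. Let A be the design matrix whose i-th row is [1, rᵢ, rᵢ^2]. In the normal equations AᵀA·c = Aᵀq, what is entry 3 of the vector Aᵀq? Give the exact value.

Entry 3 ↔ basis r^2, so (Aᵀq)_{3} = Σᵢ (r^2)·qᵢ = (9)·(-17) + (1)·(-1) + (0)·(1) + (49)·(-106) = -5348.

-5348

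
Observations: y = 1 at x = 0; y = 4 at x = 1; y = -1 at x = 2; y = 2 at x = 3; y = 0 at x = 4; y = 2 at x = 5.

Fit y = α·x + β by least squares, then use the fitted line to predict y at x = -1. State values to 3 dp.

AᵀA·[α, β]ᵀ = Aᵀy reads: 55·α + 15·β = 18;  15·α + 6·β = 8.
(Σx·x = 55, Σx = 15, Σ1 = 6, Σx·y = 18, Σy = 8.)
Eliminating β: 6·(row 1) − 15·(row 2) gives 105·α = 6·18 − 15·8 = -12, so α = -4/35.
Then β = (8 − 15·(-4/35))/6 = 34/21.
At x = -1: ŷ = (-4/35)·(-1) + (34/21)·(1) = 26/15.

ŷ = 1.733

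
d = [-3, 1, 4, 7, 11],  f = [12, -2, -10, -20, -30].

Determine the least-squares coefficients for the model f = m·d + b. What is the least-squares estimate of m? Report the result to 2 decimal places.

m = -3.00

The normal system XᵀX·[m, b]ᵀ = Xᵀf is [[196, 20]; [20, 5]]·[m, b]ᵀ = [-548, -50]ᵀ.
Δ = 196·5 − 20² = 580.
m = ((-548)·5 − 20·(-50))/580 = -3; b = (196·(-50) − 20·(-548))/580 = 2.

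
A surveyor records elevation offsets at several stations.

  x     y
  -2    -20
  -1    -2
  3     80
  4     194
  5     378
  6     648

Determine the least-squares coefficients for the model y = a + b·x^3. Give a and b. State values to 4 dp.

Setting ∂/∂a … = 0 gives: 6·a + 423·b = 1278;  423·a + 67171·b = 201956.
(Σ1 = 6, Σx^3 = 423, Σx^3·x^3 = 67171, Σy = 1278, Σx^3·y = 201956.)
Determinant 6·67171 − 423² = 224097.
a = (1278·67171 − 423·201956)/224097 = 139050/74699; b = (6·201956 − 423·1278)/224097 = 223714/74699.

a = 1.8615, b = 2.9949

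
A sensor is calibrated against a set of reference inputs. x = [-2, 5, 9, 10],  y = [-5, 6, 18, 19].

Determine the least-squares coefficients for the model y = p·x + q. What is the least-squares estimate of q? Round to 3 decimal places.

q = -1.809

With design matrix A, AᵀA = [[210, 22]; [22, 4]] and Aᵀy = [392, 38]ᵀ.
det = 210·4 − 22² = 356.
p = (392·4 − 22·38)/356 = 183/89; q = (210·38 − 22·392)/356 = -161/89.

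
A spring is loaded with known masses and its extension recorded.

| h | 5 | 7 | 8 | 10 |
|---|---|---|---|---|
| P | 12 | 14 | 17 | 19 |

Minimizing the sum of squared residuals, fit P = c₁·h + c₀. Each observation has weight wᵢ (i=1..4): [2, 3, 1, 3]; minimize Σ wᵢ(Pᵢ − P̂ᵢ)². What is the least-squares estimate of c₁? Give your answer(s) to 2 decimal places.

c₁ = 1.46

Sums needed: Σwᵢ·h·h = 561, Σwᵢ·h = 69, Σwᵢ·1 = 9.
Moment sums: Σwᵢ·h·P = 1120, Σwᵢ·P = 140.
Determinant 561·9 − 69² = 288.
c₁ = (1120·9 − 69·140)/288 = 35/24; c₀ = (561·140 − 69·1120)/288 = 35/8.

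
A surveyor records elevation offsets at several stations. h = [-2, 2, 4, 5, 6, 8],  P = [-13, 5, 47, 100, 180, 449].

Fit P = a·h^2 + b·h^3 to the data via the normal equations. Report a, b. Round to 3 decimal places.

From the data, Σh^2·h^2 = 6305, Σh^2·h^3 = 44693, Σh^3·h^3 = 328649.
Moment sums: Σh^2·P = 38436, Σh^3·P = 284420.
Normal equations: [[6305, 44693]; [44693, 328649]]·[a, b]ᵀ = [38436, 284420]ᵀ.
det = 6305·328649 − 44693² = 74667696.
a = (38436·328649 − 44693·284420)/74667696 = -4976881/4666731; b = (6305·284420 − 44693·38436)/74667696 = 4715497/4666731.

a = -1.066, b = 1.010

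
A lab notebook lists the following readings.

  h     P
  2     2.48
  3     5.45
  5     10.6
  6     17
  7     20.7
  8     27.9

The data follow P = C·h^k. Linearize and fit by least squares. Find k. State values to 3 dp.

Taking logs, ln P = k·ln h + ln C, so regress ln P on ln h.
Σln h = 9.2183, Σ(ln h)² = 15.5987, Σln P = 14.1567, Σln h·ln P = 24.1865.
Equations: 15.5987·k + 9.2183·ln C = 24.1865;  9.2183·k + 6·ln C = 14.1567.
Slope k = (n·Σln h·ln P − Σln h·Σln P)/(n·Σ(ln h)² − (Σln h)²) = (6·24.1865 − 9.2183·14.1567)/8.6152 = 1.69680; ln C = (Σln P − k·Σln h)/n = -0.24748.

k = 1.697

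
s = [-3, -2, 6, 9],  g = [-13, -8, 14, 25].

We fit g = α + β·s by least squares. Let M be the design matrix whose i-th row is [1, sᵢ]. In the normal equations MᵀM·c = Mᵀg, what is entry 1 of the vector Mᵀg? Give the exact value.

18

Entry 1 ↔ basis 1, so (Mᵀg)_{1} = Σᵢ gᵢ = (1)·(-13) + (1)·(-8) + (1)·(14) + (1)·(25) = 18.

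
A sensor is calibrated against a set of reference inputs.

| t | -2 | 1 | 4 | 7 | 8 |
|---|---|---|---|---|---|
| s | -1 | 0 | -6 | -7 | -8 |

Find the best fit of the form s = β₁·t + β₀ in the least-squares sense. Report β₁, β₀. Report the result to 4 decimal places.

β₁ = -0.8064, β₀ = -1.4971

Setting ∂/∂β₁ … = 0 gives: 134·β₁ + 18·β₀ = -135;  18·β₁ + 5·β₀ = -22.
(Σt·t = 134, Σt = 18, Σ1 = 5, Σt·s = -135, Σs = -22.)
Eliminating β₀: 5·(row 1) − 18·(row 2) gives 346·β₁ = 5·(-135) − 18·(-22) = -279, so β₁ = -279/346.
Then β₀ = ((-22) − 18·(-279/346))/5 = -259/173.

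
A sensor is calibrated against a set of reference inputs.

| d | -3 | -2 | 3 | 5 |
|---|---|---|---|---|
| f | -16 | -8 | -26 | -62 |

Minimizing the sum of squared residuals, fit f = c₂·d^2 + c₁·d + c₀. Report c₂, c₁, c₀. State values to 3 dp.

c₂ = -2.027, c₁ = -1.660, c₀ = -2.937

The normal system AᵀA·[c₂, c₁, c₀]ᵀ = Aᵀf is [[803, 117, 47]; [117, 47, 3]; [47, 3, 4]]·[c₂, c₁, c₀]ᵀ = [-1960, -324, -112]ᵀ.
Solving the 3×3 system (Gaussian elimination) gives c₂ = -9199/4538, c₁ = -7533/4538, c₀ = -6663/2269.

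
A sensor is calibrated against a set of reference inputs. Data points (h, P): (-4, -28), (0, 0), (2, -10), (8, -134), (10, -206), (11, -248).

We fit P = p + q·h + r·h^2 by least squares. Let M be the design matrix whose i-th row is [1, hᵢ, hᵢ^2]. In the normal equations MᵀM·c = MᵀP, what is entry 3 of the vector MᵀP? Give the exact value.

-59672

Entry 3 ↔ basis h^2, so (MᵀP)_{3} = Σᵢ (h^2)·Pᵢ = (16)·(-28) + (0)·(0) + (4)·(-10) + (64)·(-134) + (100)·(-206) + (121)·(-248) = -59672.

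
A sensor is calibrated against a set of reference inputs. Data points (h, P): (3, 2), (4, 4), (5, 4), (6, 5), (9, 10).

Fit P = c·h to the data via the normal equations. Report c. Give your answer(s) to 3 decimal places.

c = 0.970

With design matrix X, XᵀX = [[167]] and XᵀP = [162]ᵀ.
c = 162/167 = 0.97006.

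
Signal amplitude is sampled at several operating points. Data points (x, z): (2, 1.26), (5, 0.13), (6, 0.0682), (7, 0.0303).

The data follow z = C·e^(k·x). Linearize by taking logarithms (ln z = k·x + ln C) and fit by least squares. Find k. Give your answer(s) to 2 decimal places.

With ln zᵢ as the transformed response and xᵢ as the regressor:
XᵀX = [[114.0000, 20.0000]; [20.0000, 4]], rhs = [-50.3270, -7.9910]ᵀ  (here Σx = 20.0000, Σ(x)² = 114.0000, Σln z = -7.9910, Σx·ln z = -50.3270).
Slope k = (n·Σx·ln z − Σx·Σln z)/(n·Σ(x)² − (Σx)²) = (4·-50.3270 − 20.0000·-7.9910)/56.0000 = -0.74085; ln C = (Σln z − k·Σx)/n = 1.70648.

k = -0.74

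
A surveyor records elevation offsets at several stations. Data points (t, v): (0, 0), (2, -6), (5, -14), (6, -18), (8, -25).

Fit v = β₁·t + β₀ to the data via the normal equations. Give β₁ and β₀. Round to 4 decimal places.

MᵀM·[β₁, β₀]ᵀ = Mᵀv reads: 129·β₁ + 21·β₀ = -390;  21·β₁ + 5·β₀ = -63.
Eliminating β₀: 5·(row 1) − 21·(row 2) gives 204·β₁ = 5·(-390) − 21·(-63) = -627, so β₁ = -209/68.
Then β₀ = ((-63) − 21·(-209/68))/5 = 21/68.

β₁ = -3.0735, β₀ = 0.3088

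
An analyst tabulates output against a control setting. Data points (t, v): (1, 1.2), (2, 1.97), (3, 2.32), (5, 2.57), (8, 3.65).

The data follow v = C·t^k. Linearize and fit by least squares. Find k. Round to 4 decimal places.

Let Y = ln v. Fitting Y = k·ln t + ln C by least squares:
Sums: Σln t = 5.4806, Σ(ln t)² = 8.6018, Σln v = 3.9406, Σln t·ln v = 5.6060.
Normal system: [[8.6018, 5.4806]; [5.4806, 5]]·[k, ln C]ᵀ = [5.6060, 3.9406]ᵀ.
Solving (det = 12.9714): k = 0.49595, ln C = 0.24448.

k = 0.4960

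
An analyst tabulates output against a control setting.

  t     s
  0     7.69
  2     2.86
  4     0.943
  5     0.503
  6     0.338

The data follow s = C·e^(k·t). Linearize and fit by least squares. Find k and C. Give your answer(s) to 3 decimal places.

With ln sᵢ as the transformed response and tᵢ as the regressor:
AᵀA = [[81.0000, 17.0000]; [17.0000, 5]], rhs = [-8.0772, 1.2602]ᵀ  (here Σt = 17.0000, Σ(t)² = 81.0000, Σln s = 1.2602, Σt·ln s = -8.0772).
Slope k = (n·Σt·ln s − Σt·Σln s)/(n·Σ(t)² − (Σt)²) = (5·-8.0772 − 17.0000·1.2602)/116.0000 = -0.53284; ln C = (Σln s − k·Σt)/n = 2.06368, so C = exp(2.06368) = 7.87489.

k = -0.533, C = 7.875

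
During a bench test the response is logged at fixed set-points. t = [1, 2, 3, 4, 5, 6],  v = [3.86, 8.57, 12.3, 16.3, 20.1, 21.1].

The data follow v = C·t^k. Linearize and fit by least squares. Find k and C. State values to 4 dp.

Linearized form: ln v = k·ln t + ln C. From the 6 transformed points,
Σln t = 6.5793, Σ(ln t)² = 9.4099, Σln v = 14.8497, Σln t·ln v = 18.4086.
Equations: 9.4099·k + 6.5793·ln C = 18.4086;  6.5793·k + 6·ln C = 14.8497.
Δ = 9.4099·6 − (6.5793)² = 13.1729; k = (18.4086·6 − 6.5793·14.8497)/13.1729 = 0.96801, ln C = (9.4099·14.8497 − 6.5793·18.4086)/13.1729 = 1.41349, so C = exp(1.41349) = 4.11026.

k = 0.9680, C = 4.1103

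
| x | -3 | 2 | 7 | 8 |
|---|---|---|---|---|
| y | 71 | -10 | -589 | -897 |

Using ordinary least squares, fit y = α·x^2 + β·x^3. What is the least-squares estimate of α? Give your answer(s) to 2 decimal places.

α = 1.89

Compute the Gram sums: Σx^2·x^2 = 6594, Σx^2·x^3 = 49364, Σx^3·x^3 = 380586.
For Mᵀy: Σx^2·y = -85670, Σx^3·y = -663288.
So MᵀM·[α, β]ᵀ = Mᵀy: [[6594, 49364]; [49364, 380586]]·[α, β]ᵀ = [-85670, -663288]ᵀ.
Δ = 6594·380586 − 49364² = 72779588.
α = ((-85670)·380586 − 49364·(-663288))/72779588 = 34436553/18194897; β = (6594·(-663288) − 49364·(-85670))/72779588 = -5168114/2599271.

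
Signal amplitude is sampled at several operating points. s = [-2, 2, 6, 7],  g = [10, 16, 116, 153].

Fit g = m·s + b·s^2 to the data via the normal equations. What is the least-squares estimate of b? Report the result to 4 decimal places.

Compute the Gram sums: Σs·s = 93, Σs·s^2 = 559, Σs^2·s^2 = 3729.
And Σs·g = 1779, Σs^2·g = 11777.
XᵀX·[m, b]ᵀ = Xᵀg becomes [[93, 559]; [559, 3729]]·[m, b]ᵀ = [1779, 11777]ᵀ.
Determinant 93·3729 − 559² = 34316.
m = (1779·3729 − 559·11777)/34316 = 12637/8579; b = (93·11777 − 559·1779)/34316 = 25200/8579.

b = 2.9374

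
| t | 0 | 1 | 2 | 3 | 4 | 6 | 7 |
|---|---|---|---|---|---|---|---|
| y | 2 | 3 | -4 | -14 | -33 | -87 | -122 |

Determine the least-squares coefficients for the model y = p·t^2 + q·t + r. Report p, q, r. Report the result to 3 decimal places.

Entries of XᵀX: Σt^2·t^2 = 4051, Σt^2·t = 659, Σt^2 = 115, Σt·t = 115, Σt = 23, Σ1 = 7.
For Xᵀy: Σt^2·y = -9777, Σt·y = -1555, Σy = -255.
Normal equations: [[4051, 659, 115]; [659, 115, 23]; [115, 23, 7]]·[p, q, r]ᵀ = [-9777, -1555, -255]ᵀ.
Inverting the 3×3 Gram matrix, [p, q, r]ᵀ = [-779/258, 431/129, 189/86]ᵀ.

p = -3.019, q = 3.341, r = 2.198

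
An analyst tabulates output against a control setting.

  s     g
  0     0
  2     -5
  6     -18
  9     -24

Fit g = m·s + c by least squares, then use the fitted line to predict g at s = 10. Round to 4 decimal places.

From the data, Σs·s = 121, Σs = 17, Σ1 = 4.
And Σs·g = -334, Σg = -47.
Normal equations: [[121, 17]; [17, 4]]·[m, c]ᵀ = [-334, -47]ᵀ.
Δ = 121·4 − 17² = 195.
m = ((-334)·4 − 17·(-47))/195 = -179/65; c = (121·(-47) − 17·(-334))/195 = -3/65.
At s = 10: ĝ = (-179/65)·(10) + (-3/65)·(1) = -1793/65.

ĝ = -27.5846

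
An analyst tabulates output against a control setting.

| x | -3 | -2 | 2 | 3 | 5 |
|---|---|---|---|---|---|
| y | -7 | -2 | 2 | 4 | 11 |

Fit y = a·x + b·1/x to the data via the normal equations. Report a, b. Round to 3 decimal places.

With design matrix A, AᵀA = [[51, 5]; [5, 343/450]] and Aᵀy = [96, 118/15]ᵀ.
Eliminating b: (343/450)·(row 1) − 5·(row 2) gives (2081/150)·a = (343/450)·96 − 5·(118/15) = 846/25, so a = 5076/2081.
Then b = ((118/15) − 5·(5076/2081))/(343/450) = -11820/2081.

a = 2.439, b = -5.680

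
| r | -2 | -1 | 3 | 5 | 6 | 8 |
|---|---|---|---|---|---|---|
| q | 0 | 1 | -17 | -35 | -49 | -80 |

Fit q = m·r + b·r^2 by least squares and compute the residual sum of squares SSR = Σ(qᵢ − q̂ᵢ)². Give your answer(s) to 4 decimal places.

SSR = 3.2805

Sums needed: Σr·r = 139, Σr·r^2 = 871, Σr^2·r^2 = 6115.
For Xᵀq: Σr·q = -1161, Σr^2·q = -7911.
XᵀX·[m, b]ᵀ = Xᵀq becomes [[139, 871]; [871, 6115]]·[m, b]ᵀ = [-1161, -7911]ᵀ.
Eliminating b: 6115·(row 1) − 871·(row 2) gives 91344·m = 6115·(-1161) − 871·(-7911) = -209034, so m = -34839/15224.
Then b = ((-7911) − 871·(-34839/15224))/6115 = -14733/15224.
Residuals: -5373/7612, -2441/7612, -10847/7612, 110/173, -3277/7612, 463/1903; SSR = 24971/7612.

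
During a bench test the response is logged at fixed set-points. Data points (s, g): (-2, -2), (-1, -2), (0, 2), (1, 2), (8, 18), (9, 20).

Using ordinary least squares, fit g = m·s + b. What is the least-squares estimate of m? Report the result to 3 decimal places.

From the data, Σs·s = 151, Σs = 15, Σ1 = 6.
For Xᵀg: Σs·g = 332, Σg = 38.
Determinant 151·6 − 15² = 681.
m = (332·6 − 15·38)/681 = 474/227; b = (151·38 − 15·332)/681 = 758/681.

m = 2.088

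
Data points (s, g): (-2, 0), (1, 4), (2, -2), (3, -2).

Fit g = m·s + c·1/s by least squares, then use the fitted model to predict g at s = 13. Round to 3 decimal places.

AᵀA·[m, c]ᵀ = Aᵀg reads: 18·m + 4·c = -6;  4·m + (29/18)·c = 7/3.
det = 18·(29/18) − 4² = 13.
m = ((-6)·(29/18) − 4·(7/3))/13 = -19/13; c = (18·(7/3) − 4·(-6))/13 = 66/13.
At s = 13: ĝ = (-19/13)·(13) + (66/13)·(1/13) = -3145/169.

ĝ = -18.609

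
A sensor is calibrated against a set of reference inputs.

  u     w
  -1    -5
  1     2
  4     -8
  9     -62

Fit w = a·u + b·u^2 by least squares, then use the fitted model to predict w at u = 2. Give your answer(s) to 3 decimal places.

Normal-equation sums: Σu·u = 99, Σu·u^2 = 793, Σu^2·u^2 = 6819.
Moment sums: Σu·w = -583, Σu^2·w = -5153.
Normal equations: [[99, 793]; [793, 6819]]·[a, b]ᵀ = [-583, -5153]ᵀ.
Δ = 99·6819 − 793² = 46232.
a = ((-583)·6819 − 793·(-5153))/46232 = 27713/11558; b = (99·(-5153) − 793·(-583))/46232 = -11957/11558.
At u = 2: ŵ = (27713/11558)·(2) + (-11957/11558)·(4) = 3799/5779.

ŵ = 0.657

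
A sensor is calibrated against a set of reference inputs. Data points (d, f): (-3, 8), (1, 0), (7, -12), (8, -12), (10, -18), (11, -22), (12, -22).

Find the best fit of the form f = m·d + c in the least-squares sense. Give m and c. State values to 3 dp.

Sums needed: Σd·d = 488, Σd = 46, Σ1 = 7.
Right-hand side: Σd·f = -890, Σf = -78.
So MᵀM·[m, c]ᵀ = Mᵀf: [[488, 46]; [46, 7]]·[m, c]ᵀ = [-890, -78]ᵀ.
Eliminating c: 7·(row 1) − 46·(row 2) gives 1300·m = 7·(-890) − 46·(-78) = -2642, so m = -1321/650.
Then c = ((-78) − 46·(-1321/650))/7 = 719/325.

m = -2.032, c = 2.212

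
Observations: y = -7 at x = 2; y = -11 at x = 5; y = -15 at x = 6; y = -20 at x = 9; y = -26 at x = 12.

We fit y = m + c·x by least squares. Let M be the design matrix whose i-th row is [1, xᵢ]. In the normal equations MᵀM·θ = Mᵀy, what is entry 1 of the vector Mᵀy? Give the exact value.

-79

Entry 1 ↔ basis 1, so (Mᵀy)_{1} = Σᵢ yᵢ = (1)·(-7) + (1)·(-11) + (1)·(-15) + (1)·(-20) + (1)·(-26) = -79.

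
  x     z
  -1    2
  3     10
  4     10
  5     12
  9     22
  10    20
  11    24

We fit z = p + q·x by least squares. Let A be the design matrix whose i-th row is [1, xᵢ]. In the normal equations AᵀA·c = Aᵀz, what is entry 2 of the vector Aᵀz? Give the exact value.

Entry 2 ↔ basis x, so (Aᵀz)_{2} = Σᵢ (x)·zᵢ = (-1)·(2) + (3)·(10) + (4)·(10) + (5)·(12) + (9)·(22) + (10)·(20) + (11)·(24) = 790.

790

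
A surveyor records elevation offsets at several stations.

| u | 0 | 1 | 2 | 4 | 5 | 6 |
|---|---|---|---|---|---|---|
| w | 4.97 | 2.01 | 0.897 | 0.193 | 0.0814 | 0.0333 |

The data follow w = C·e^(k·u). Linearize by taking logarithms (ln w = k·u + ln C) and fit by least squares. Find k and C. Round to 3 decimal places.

k = -0.820, C = 4.792

With ln wᵢ as the transformed response and uᵢ as the regressor:
Σu = 18.0000, Σ(u)² = 82.0000, Σln w = -5.3628, Σu·ln w = -39.0546.
Normal system: [[82.0000, 18.0000]; [18.0000, 6]]·[k, ln C]ᵀ = [-39.0546, -5.3628]ᵀ.
Solving (det = 168.0000): k = -0.82022, ln C = 1.56687, so C = exp(1.56687) = 4.79163.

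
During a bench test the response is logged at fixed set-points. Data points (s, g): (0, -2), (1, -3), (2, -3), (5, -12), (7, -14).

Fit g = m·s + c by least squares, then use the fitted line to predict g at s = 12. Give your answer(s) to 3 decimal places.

Normal-equation sums: Σs·s = 79, Σs = 15, Σ1 = 5.
For Aᵀg: Σs·g = -167, Σg = -34.
Eliminating c: 5·(row 1) − 15·(row 2) gives 170·m = 5·(-167) − 15·(-34) = -325, so m = -65/34.
Then c = ((-34) − 15·(-65/34))/5 = -181/170.
At s = 12: ĝ = (-65/34)·(12) + (-181/170)·(1) = -4081/170.

ĝ = -24.006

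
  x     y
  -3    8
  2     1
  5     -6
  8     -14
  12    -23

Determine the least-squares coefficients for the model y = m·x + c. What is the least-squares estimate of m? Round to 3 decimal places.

m = -2.116

The normal system AᵀA·[m, c]ᵀ = Aᵀy is [[246, 24]; [24, 5]]·[m, c]ᵀ = [-440, -34]ᵀ.
Δ = 246·5 − 24² = 654.
m = ((-440)·5 − 24·(-34))/654 = -692/327; c = (246·(-34) − 24·(-440))/654 = 366/109.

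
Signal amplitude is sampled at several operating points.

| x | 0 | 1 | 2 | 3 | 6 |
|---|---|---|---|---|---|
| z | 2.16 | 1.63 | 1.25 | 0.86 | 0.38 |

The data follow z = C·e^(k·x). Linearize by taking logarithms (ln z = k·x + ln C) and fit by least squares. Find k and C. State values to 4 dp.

k = -0.2922, C = 2.1685

With ln zᵢ as the transformed response and xᵢ as the regressor:
XᵀX = [[50.0000, 12.0000]; [12.0000, 5]], rhs = [-5.3231, 0.3634]ᵀ  (here Σx = 12.0000, Σ(x)² = 50.0000, Σln z = 0.3634, Σx·ln z = -5.3231).
Solving (det = 106.0000): k = -0.29223, ln C = 0.77404, so C = exp(0.77404) = 2.16851.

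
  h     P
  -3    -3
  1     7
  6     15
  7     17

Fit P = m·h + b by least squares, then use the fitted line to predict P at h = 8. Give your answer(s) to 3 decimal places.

Compute the Gram sums: Σh·h = 95, Σh = 11, Σ1 = 4.
Moment sums: Σh·P = 225, ΣP = 36.
So MᵀM·[m, b]ᵀ = MᵀP: [[95, 11]; [11, 4]]·[m, b]ᵀ = [225, 36]ᵀ.
Determinant 95·4 − 11² = 259.
m = (225·4 − 11·36)/259 = 72/37; b = (95·36 − 11·225)/259 = 135/37.
At h = 8: P̂ = (72/37)·(8) + (135/37)·(1) = 711/37.

P̂ = 19.216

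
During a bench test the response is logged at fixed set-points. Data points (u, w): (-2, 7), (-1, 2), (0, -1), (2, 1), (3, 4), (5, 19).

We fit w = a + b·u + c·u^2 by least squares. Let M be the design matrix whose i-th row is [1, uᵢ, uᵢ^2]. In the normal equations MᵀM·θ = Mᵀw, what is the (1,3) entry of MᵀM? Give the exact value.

Row 1 ↔ basis 1, column 3 ↔ basis u^2, so (MᵀM)_{1,3} = Σᵢ u^2 = (1)·(4) + (1)·(1) + (1)·(0) + (1)·(4) + (1)·(9) + (1)·(25) = 43.

43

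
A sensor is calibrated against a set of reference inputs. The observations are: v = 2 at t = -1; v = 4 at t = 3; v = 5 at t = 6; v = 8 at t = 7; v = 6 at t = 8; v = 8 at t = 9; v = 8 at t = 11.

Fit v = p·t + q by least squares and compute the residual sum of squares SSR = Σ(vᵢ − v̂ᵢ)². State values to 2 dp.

With design matrix A, AᵀA = [[361, 43]; [43, 7]] and Aᵀv = [304, 41]ᵀ.
det = 361·7 − 43² = 678.
p = (304·7 − 43·41)/678 = 365/678; q = (361·41 − 43·304)/678 = 1729/678.
Residuals: -4/339, -56/339, -529/678, 190/113, -581/678, 205/339, -160/339; SSR = 3245/678.

SSR = 4.79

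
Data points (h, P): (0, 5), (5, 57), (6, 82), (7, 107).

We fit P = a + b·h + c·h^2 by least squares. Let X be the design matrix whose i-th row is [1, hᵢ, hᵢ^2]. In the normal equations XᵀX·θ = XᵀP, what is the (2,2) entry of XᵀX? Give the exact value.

Row 2 ↔ basis h, column 2 ↔ basis h, so (XᵀX)_{2,2} = Σᵢ (h)·(h) = (0)·(0) + (5)·(5) + (6)·(6) + (7)·(7) = 110.

110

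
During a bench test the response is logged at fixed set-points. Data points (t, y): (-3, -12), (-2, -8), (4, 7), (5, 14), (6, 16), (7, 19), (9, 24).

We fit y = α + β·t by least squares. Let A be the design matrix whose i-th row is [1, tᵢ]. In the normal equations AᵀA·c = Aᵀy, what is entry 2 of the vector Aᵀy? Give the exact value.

Entry 2 ↔ basis t, so (Aᵀy)_{2} = Σᵢ (t)·yᵢ = (-3)·(-12) + (-2)·(-8) + (4)·(7) + (5)·(14) + (6)·(16) + (7)·(19) + (9)·(24) = 595.

595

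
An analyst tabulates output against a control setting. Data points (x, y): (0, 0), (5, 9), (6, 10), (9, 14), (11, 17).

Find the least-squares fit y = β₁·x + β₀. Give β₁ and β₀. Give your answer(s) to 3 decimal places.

AᵀA·[β₁, β₀]ᵀ = Aᵀy reads: 263·β₁ + 31·β₀ = 418;  31·β₁ + 5·β₀ = 50.
Determinant 263·5 − 31² = 354.
β₁ = (418·5 − 31·50)/354 = 90/59; β₀ = (263·50 − 31·418)/354 = 32/59.

β₁ = 1.525, β₀ = 0.542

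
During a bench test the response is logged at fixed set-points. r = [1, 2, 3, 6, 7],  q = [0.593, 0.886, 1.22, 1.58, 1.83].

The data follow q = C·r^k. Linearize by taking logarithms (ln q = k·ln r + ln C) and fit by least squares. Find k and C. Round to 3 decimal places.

Linearized form: ln q = k·ln r + ln C. From the 5 transformed points,
Sums: Σln r = 5.5294, Σ(ln r)² = 8.6844, Σln q = 0.6170, Σln r·ln q = 2.1301.
Normal system: [[8.6844, 5.5294]; [5.5294, 5]]·[k, ln C]ᵀ = [2.1301, 0.6170]ᵀ.
Solving (det = 12.8473): k = 0.56346, ln C = -0.49972, so C = exp(-0.49972) = 0.60670.

k = 0.563, C = 0.607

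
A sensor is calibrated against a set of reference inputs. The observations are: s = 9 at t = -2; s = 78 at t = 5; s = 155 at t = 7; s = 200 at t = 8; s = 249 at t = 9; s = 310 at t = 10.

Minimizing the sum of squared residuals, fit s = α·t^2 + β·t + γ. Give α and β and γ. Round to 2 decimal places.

From the data, Σt^2·t^2 = 23699, Σt^2·t = 2701, Σt^2 = 323, Σt·t = 323, Σt = 37, Σ1 = 6.
Right-hand side: Σt^2·s = 73550, Σt·s = 8398, Σs = 1001.
Solving the 3×3 system (Gaussian elimination) gives α = 143339/47780, β = 9843/9556, γ = -12153/11945.

α = 3.00, β = 1.03, γ = -1.02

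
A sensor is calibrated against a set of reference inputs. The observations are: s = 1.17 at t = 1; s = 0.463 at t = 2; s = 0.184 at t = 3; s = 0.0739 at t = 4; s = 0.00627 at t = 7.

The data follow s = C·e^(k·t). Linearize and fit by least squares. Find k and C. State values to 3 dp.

k = -0.870, C = 2.615

Let Y = ln s. Fitting Y = k·t + ln C by least squares:
Over the data: Σt = 17.0000, Σ(t)² = 79.0000, Σln s = -9.9829, Σt·ln s = -52.3855.
Normal system: [[79.0000, 17.0000]; [17.0000, 5]]·[k, ln C]ᵀ = [-52.3855, -9.9829]ᵀ.
Δ = 79.0000·5 − (17.0000)² = 106.0000; k = (-52.3855·5 − 17.0000·-9.9829)/106.0000 = -0.86999, ln C = (79.0000·-9.9829 − 17.0000·-52.3855)/106.0000 = 0.96139, so C = exp(0.96139) = 2.61534.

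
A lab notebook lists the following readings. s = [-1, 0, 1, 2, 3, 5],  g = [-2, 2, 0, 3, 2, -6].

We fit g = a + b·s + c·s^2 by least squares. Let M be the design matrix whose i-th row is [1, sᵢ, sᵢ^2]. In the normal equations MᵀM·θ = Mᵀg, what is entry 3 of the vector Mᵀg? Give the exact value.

Entry 3 ↔ basis s^2, so (Mᵀg)_{3} = Σᵢ (s^2)·gᵢ = (1)·(-2) + (0)·(2) + (1)·(0) + (4)·(3) + (9)·(2) + (25)·(-6) = -122.

-122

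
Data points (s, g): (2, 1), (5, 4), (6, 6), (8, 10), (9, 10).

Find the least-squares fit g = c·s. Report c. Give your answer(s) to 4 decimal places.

c = 1.0857

Sums needed: Σs·s = 210.
For Mᵀg: Σs·g = 228.
MᵀM·[c]ᵀ = Mᵀg becomes [[210]]·[c]ᵀ = [228]ᵀ.
c = 228/210 = 1.08571.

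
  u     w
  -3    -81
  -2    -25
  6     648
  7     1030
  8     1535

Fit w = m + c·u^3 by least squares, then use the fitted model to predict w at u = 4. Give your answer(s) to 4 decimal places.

ŵ = 191.7689

Setting ∂/∂m … = 0 gives: 5·m + 1036·c = 3107;  1036·m + 427242·c = 1281565.
Δ = 5·427242 − 1036² = 1062914.
m = (3107·427242 − 1036·1281565)/1062914 = -130223/531457; c = (5·1281565 − 1036·3107)/1062914 = 3188973/1062914.
At u = 4: ŵ = (-130223/531457)·(1) + (3188973/1062914)·(64) = 101916913/531457.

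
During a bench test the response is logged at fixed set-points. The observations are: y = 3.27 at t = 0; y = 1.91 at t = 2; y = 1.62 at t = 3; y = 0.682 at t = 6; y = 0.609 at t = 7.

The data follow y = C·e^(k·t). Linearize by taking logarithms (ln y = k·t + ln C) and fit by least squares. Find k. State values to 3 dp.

k = -0.247

Let Y = ln y. Fitting Y = k·t + ln C by least squares:
AᵀA = [[98.0000, 18.0000]; [18.0000, 5]], rhs = [-3.0264, 1.4357]ᵀ  (here Σt = 18.0000, Σ(t)² = 98.0000, Σln y = 1.4357, Σt·ln y = -3.0264).
Δ = 98.0000·5 − (18.0000)² = 166.0000; k = (-3.0264·5 − 18.0000·1.4357)/166.0000 = -0.24683, ln C = (98.0000·1.4357 − 18.0000·-3.0264)/166.0000 = 1.17572.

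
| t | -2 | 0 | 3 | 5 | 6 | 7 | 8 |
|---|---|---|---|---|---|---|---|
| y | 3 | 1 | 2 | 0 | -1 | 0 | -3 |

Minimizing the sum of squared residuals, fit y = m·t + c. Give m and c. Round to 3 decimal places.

From the data, Σt·t = 187, Σt = 27, Σ1 = 7.
For Aᵀy: Σt·y = -30, Σy = 2.
Normal equations: [[187, 27]; [27, 7]]·[m, c]ᵀ = [-30, 2]ᵀ.
Eliminating c: 7·(row 1) − 27·(row 2) gives 580·m = 7·(-30) − 27·2 = -264, so m = -66/145.
Then c = (2 − 27·(-66/145))/7 = 296/145.

m = -0.455, c = 2.041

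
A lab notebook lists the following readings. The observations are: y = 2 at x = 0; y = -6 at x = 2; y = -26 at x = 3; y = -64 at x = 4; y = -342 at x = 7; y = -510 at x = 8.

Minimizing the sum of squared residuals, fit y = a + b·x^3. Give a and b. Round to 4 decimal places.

Forming MᵀM = [[6, 954]; [954, 384682]] and Mᵀy = [-946, -383272]ᵀ gives MᵀM·[a, b]ᵀ = Mᵀy.
Determinant 6·384682 − 954² = 1397976.
a = ((-946)·384682 − 954·(-383272))/1397976 = 433079/349494; b = (6·(-383272) − 954·(-946))/1397976 = -116429/116498.

a = 1.2392, b = -0.9994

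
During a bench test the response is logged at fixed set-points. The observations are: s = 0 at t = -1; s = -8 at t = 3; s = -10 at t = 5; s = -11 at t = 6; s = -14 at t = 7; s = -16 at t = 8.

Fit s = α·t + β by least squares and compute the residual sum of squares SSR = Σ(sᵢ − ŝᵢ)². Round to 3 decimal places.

SSR = 2.700

The normal system MᵀM·[α, β]ᵀ = Mᵀs is [[184, 28]; [28, 6]]·[α, β]ᵀ = [-366, -59]ᵀ.
det = 184·6 − 28² = 320.
α = ((-366)·6 − 28·(-59))/320 = -17/10; β = (184·(-59) − 28·(-366))/320 = -19/10.
Residuals: 1/5, -1, 2/5, 11/10, -1/5, -1/2; SSR = 27/10.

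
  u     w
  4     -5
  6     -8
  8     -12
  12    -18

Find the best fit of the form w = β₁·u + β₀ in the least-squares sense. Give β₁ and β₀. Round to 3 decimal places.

Setting ∂/∂β₁ … = 0 gives: 260·β₁ + 30·β₀ = -380;  30·β₁ + 4·β₀ = -43.
(Σu·u = 260, Σu = 30, Σ1 = 4, Σu·w = -380, Σw = -43.)
Δ = 260·4 − 30² = 140.
β₁ = ((-380)·4 − 30·(-43))/140 = -23/14; β₀ = (260·(-43) − 30·(-380))/140 = 11/7.

β₁ = -1.643, β₀ = 1.571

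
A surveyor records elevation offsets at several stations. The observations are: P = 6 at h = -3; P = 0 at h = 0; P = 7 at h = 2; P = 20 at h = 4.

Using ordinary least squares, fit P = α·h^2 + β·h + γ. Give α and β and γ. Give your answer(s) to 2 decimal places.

XᵀX·[α, β, γ]ᵀ = XᵀP reads: 353·α + 45·β + 29·γ = 402;  45·α + 29·β + 3·γ = 76;  29·α + 3·β + 4·γ = 33.
Inverting the 3×3 Gram matrix, [α, β, γ]ᵀ = [1581/1639, 1766/1639, 735/1639]ᵀ.

α = 0.96, β = 1.08, γ = 0.45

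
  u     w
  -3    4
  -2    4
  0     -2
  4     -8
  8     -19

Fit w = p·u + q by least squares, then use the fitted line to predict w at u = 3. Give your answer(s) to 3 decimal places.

Compute the Gram sums: Σu·u = 93, Σu = 7, Σ1 = 5.
Moment sums: Σu·w = -204, Σw = -21.
So AᵀA·[p, q]ᵀ = Aᵀw: [[93, 7]; [7, 5]]·[p, q]ᵀ = [-204, -21]ᵀ.
Δ = 93·5 − 7² = 416.
p = ((-204)·5 − 7·(-21))/416 = -873/416; q = (93·(-21) − 7·(-204))/416 = -525/416.
At u = 3: ŵ = (-873/416)·(3) + (-525/416)·(1) = -393/52.

ŵ = -7.558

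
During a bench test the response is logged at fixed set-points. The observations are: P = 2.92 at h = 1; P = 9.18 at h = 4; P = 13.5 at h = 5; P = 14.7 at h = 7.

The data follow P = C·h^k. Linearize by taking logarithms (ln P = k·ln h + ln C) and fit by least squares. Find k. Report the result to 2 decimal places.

Let Y = ln P. Fitting Y = k·ln h + ln C by least squares:
Σln h = 4.9416, Σ(ln h)² = 8.2987, Σln P = 8.5791, Σln h·ln P = 12.4926.
Normal system: [[8.2987, 4.9416]; [4.9416, 4]]·[k, ln C]ᵀ = [12.4926, 8.5791]ᵀ.
Δ = 8.2987·4 − (4.9416)² = 8.7748; k = (12.4926·4 − 4.9416·8.5791)/8.7748 = 0.86331, ln C = (8.2987·8.5791 − 4.9416·12.4926)/8.7748 = 1.07824.

k = 0.86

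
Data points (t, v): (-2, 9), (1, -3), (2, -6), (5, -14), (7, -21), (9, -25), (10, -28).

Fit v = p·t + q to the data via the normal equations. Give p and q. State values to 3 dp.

p = -2.996, q = 1.126

Forming AᵀA = [[264, 32]; [32, 7]] and Aᵀv = [-755, -88]ᵀ gives AᵀA·[p, q]ᵀ = Aᵀv.
Eliminating q: 7·(row 1) − 32·(row 2) gives 824·p = 7·(-755) − 32·(-88) = -2469, so p = -2469/824.
Then q = ((-88) − 32·(-2469/824))/7 = 116/103.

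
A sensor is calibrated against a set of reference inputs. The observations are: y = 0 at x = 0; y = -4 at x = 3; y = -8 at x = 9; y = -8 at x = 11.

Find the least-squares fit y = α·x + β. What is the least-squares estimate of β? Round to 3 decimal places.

Setting ∂/∂α … = 0 gives: 211·α + 23·β = -172;  23·α + 4·β = -20.
det = 211·4 − 23² = 315.
α = ((-172)·4 − 23·(-20))/315 = -76/105; β = (211·(-20) − 23·(-172))/315 = -88/105.

β = -0.838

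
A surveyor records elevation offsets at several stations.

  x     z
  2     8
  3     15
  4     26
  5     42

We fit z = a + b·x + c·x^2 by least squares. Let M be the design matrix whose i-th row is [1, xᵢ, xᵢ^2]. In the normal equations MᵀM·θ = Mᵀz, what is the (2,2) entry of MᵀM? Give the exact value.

54

Row 2 ↔ basis x, column 2 ↔ basis x, so (MᵀM)_{2,2} = Σᵢ (x)·(x) = (2)·(2) + (3)·(3) + (4)·(4) + (5)·(5) = 54.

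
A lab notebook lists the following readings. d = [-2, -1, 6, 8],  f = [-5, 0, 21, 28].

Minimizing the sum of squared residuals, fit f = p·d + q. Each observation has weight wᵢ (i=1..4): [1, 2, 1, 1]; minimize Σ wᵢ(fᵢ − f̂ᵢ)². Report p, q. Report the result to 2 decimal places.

p = 3.16, q = 2.47

The normal equations are: 106·p + 10·q = 360;  10·p + 5·q = 44.
Eliminating q: 5·(row 1) − 10·(row 2) gives 430·p = 5·360 − 10·44 = 1360, so p = 136/43.
Then q = (44 − 10·(136/43))/5 = 532/215.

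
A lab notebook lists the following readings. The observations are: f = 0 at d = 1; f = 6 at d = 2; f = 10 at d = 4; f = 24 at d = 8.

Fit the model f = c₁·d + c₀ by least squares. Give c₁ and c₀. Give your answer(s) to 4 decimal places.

c₁ = 3.2696, c₀ = -2.2609

Compute the Gram sums: Σd·d = 85, Σd = 15, Σ1 = 4.
Moment sums: Σd·f = 244, Σf = 40.
XᵀX·[c₁, c₀]ᵀ = Xᵀf becomes [[85, 15]; [15, 4]]·[c₁, c₀]ᵀ = [244, 40]ᵀ.
Eliminating c₀: 4·(row 1) − 15·(row 2) gives 115·c₁ = 4·244 − 15·40 = 376, so c₁ = 376/115.
Then c₀ = (40 − 15·(376/115))/4 = -52/23.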